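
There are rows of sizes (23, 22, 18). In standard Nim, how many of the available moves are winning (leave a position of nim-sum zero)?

Nim-sum: 23 ⊕ 22 ⊕ 18 = 19.
The overall nim-sum is X = 19. A row of size p has a winning move iff p XOR X < p (reduce it to p XOR X).
  23: 23 XOR 19 = 4 < 23 — winning move (to 4).
  22: 22 XOR 19 = 5 < 22 — winning move (to 5).
  18: 18 XOR 19 = 1 < 18 — winning move (to 1).
That gives 3 winning moves.

3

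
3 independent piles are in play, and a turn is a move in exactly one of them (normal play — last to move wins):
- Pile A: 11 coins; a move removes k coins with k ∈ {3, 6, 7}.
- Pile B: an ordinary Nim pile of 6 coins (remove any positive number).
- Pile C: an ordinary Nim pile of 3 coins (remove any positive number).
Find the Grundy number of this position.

For pile A, compute g(0), g(1), … with moves {3, 6, 7}:
k:     0  1  2  3  4  5  6  7  8  9 10 11
g(k):  0  0  0  1  1  1  2  2  2  3  0  0
So g(11) = 0.
Pile B is a plain Nim pile of size 6, so its Grundy value is 6.
Pile C is a plain Nim pile of size 3, so its Grundy value is 3.
The value of a disjunctive sum is the nim-sum of the parts.
Combined value = 0 ⊕ 6 ⊕ 3 = 5.

5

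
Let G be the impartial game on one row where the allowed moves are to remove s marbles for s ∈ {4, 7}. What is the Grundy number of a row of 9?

2

Build the Grundy sequence with g(k) = mex{g(k−s) : s ∈ {4, 7}, s ≤ k}:
k:     0  1  2  3  4  5  6  7  8  9
g(k):  0  0  0  0  1  1  1  1  2  2
So g(9) = 2.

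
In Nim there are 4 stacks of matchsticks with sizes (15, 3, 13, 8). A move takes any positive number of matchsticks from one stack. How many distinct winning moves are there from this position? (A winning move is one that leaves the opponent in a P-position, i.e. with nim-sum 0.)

3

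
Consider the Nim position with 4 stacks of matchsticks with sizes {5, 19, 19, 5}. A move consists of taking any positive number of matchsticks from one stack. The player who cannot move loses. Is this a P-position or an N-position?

P-position

Nim-sum: 5 ⊕ 19 ⊕ 19 ⊕ 5 = 0.
The nim-sum is 0, so this is a P-position: the player to move is in a losing position under optimal play.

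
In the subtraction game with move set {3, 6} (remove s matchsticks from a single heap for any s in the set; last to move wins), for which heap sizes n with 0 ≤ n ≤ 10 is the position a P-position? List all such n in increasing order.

0, 1, 2, 9, 10

Grundy values for subtraction set {3, 6}:
k:     0  1  2  3  4  5  6  7  8  9 10
g(k):  0  0  0  1  1  1  2  2  2  0  0
The P-positions (g = 0) in 0..10 are 0, 1, 2, 9, 10.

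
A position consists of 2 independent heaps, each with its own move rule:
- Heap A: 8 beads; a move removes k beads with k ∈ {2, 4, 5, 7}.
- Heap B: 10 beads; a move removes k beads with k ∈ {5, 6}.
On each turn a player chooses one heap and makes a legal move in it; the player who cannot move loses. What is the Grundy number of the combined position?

6

Grundy values for heap A (subtraction set {2, 4, 5, 7}):
g(0) = mex{} = 0
g(1) = mex{} = 0
g(2) = mex{0} = 1
g(3) = mex{0} = 1
g(4) = mex{0,1} = 2
g(5) = mex{0,1} = 2
g(6) = mex{0,1,2} = 3
g(7) = mex{0,1,2} = 3
g(8) = mex{0,1,2,3} = 4
So g(8) = 4.
Build the Grundy sequence for heap B with g(k) = mex{g(k−s) : s ∈ {5, 6}, s ≤ k}:
g(0) = mex{} = 0
g(1) = mex{} = 0
g(2) = mex{} = 0
g(3) = mex{} = 0
g(4) = mex{} = 0
g(5) = mex{0} = 1
g(6) = mex{0} = 1
g(7) = mex{0} = 1
g(8) = mex{0} = 1
g(9) = mex{0} = 1
g(10) = mex{0,1} = 2
So g(10) = 2.
By the Sprague-Grundy theorem, the Grundy value of a sum of independent games is the XOR of the component values.
Combined value = 4 XOR 2 = 6.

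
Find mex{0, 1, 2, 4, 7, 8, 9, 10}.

3

The values 0, 1, 2 are all present; 3 is the first non-negative integer missing from the set.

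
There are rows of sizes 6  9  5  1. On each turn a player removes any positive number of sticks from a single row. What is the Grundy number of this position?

Nim-sum: 6 ^ 9 ^ 5 ^ 1 = 11.

11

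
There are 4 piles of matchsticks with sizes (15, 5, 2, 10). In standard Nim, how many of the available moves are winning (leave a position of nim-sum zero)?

3

Compute the nim-sum pairwise:
15 XOR 5 = 10
10 XOR 2 = 8
8 XOR 10 = 2
The overall nim-sum is X = 2. A pile of size p has a winning move iff p XOR X < p (reduce it to p XOR X).
  15: 15 XOR 2 = 13 < 15 — winning move (to 13).
  5: 5 XOR 2 = 7 ≥ 5 — no move.
  2: 2 XOR 2 = 0 < 2 — winning move (to 0).
  10: 10 XOR 2 = 8 < 10 — winning move (to 8).
That gives 3 winning moves.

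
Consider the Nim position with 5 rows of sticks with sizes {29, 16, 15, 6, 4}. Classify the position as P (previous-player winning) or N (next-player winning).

Compute the nim-sum pairwise:
29 ⊕ 16 = 13
13 ⊕ 15 = 2
2 ⊕ 6 = 4
4 ⊕ 4 = 0
The nim-sum is 0, so this is a P-position: the player to move is in a losing position under optimal play.

P-position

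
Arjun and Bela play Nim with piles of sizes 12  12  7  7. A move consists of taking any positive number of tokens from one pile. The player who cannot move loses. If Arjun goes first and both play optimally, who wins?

Bela wins

Compute the nim-sum pairwise:
12 XOR 12 = 0
0 XOR 7 = 7
7 XOR 7 = 0
The nim-sum is 0, so this is a P-position: the player to move is in a losing position under optimal play; Arjun is about to move from it and so loses — Bela wins.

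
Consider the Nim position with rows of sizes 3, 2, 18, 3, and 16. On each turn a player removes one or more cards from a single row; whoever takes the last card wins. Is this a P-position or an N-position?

P-position

Nim-sum: 3 ⊕ 2 ⊕ 18 ⊕ 3 ⊕ 16 = 0.
The nim-sum is 0, so this is a P-position: the player to move is in a losing position under optimal play.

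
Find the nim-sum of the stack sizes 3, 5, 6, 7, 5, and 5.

7

Write each in binary and XOR column by column:
  011  (3)
  101  (5)
  110  (6)
  111  (7)
  101  (5)
  101  (5)
  ---
  111  (7)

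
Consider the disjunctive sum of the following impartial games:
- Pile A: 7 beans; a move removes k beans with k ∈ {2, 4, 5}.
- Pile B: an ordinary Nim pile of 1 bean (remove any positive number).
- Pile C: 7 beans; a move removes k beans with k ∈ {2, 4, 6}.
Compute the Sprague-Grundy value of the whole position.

For pile A, compute g(0), g(1), … with moves {2, 4, 5}:
g(0) = mex{} = 0
g(1) = mex{} = 0
g(2) = mex{0} = 1
g(3) = mex{0} = 1
g(4) = mex{0,1} = 2
g(5) = mex{0,1} = 2
g(6) = mex{0,1,2} = 3
g(7) = mex{1,2} = 0
So g(7) = 0.
Pile B is a plain Nim pile of size 1, so its Grundy value is 1.
Build the Grundy sequence for pile C with g(k) = mex{g(k−s) : s ∈ {2, 4, 6}, s ≤ k}:
g(0) = mex{} = 0
g(1) = mex{} = 0
g(2) = mex{0} = 1
g(3) = mex{0} = 1
g(4) = mex{0,1} = 2
g(5) = mex{0,1} = 2
g(6) = mex{0,1,2} = 3
g(7) = mex{0,1,2} = 3
So g(7) = 3.
The value of a disjunctive sum is the nim-sum of the parts.
Combined value = 0 ⊕ 1 ⊕ 3 = 2.

2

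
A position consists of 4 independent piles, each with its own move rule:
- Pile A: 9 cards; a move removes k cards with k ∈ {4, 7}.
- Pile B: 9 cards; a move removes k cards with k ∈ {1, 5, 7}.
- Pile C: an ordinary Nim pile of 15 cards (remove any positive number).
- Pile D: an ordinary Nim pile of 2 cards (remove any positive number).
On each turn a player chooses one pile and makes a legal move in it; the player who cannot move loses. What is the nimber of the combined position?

For pile A, compute g(0), g(1), … with moves {4, 7}:
g(0) = mex{} = 0
g(1) = mex{} = 0
g(2) = mex{} = 0
g(3) = mex{} = 0
g(4) = mex{0} = 1
g(5) = mex{0} = 1
g(6) = mex{0} = 1
g(7) = mex{0} = 1
g(8) = mex{0,1} = 2
g(9) = mex{0,1} = 2
So g(9) = 2.
Build the Grundy sequence for pile B with g(k) = mex{g(k−s) : s ∈ {1, 5, 7}, s ≤ k}:
g(0) = mex{} = 0
g(1) = mex{0} = 1
g(2) = mex{1} = 0
g(3) = mex{0} = 1
g(4) = mex{1} = 0
g(5) = mex{0} = 1
g(6) = mex{1} = 0
g(7) = mex{0} = 1
g(8) = mex{1} = 0
g(9) = mex{0} = 1
So g(9) = 1.
Pile C is a plain Nim pile of size 15, so its Grundy value is 15.
Pile D is a plain Nim pile of size 2, so its Grundy value is 2.
The value of a disjunctive sum is the nim-sum of the parts.
Combined value = 2 ⊕ 1 ⊕ 15 ⊕ 2 = 14.

14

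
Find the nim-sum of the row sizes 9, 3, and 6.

12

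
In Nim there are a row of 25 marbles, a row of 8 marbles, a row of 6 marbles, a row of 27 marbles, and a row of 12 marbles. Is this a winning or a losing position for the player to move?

Write each in binary and XOR column by column:
  11001  (25)
  01000  (8)
  00110  (6)
  11011  (27)
  01100  (12)
  -----
  00000  (0)
The nim-sum is 0, so this is a P-position: the player to move is in a losing position under optimal play.

Losing position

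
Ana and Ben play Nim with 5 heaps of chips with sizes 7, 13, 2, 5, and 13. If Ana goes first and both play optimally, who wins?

Ben wins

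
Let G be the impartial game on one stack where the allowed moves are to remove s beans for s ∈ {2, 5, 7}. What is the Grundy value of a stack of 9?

2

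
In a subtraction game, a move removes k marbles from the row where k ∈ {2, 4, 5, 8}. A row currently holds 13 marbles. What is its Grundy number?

Grundy values for subtraction set {2, 4, 5, 8}:
k:     0  1  2  3  4  5  6  7  8  9 10 11 12 13
g(k):  0  0  1  1  2  2  3  0  4  1  0  2  1  0
So g(13) = 0.

0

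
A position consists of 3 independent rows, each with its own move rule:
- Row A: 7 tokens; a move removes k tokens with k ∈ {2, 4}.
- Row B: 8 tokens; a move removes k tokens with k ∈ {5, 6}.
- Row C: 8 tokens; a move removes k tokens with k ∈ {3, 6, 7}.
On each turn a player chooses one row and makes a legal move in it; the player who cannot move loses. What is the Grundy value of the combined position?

3

Build the Grundy sequence for row A with g(k) = mex{g(k−s) : s ∈ {2, 4}, s ≤ k}:
g(0) = mex{} = 0
g(1) = mex{} = 0
g(2) = mex{0} = 1
g(3) = mex{0} = 1
g(4) = mex{0,1} = 2
g(5) = mex{0,1} = 2
g(6) = mex{1,2} = 0
g(7) = mex{1,2} = 0
So g(7) = 0.
Grundy values for row B (subtraction set {5, 6}):
g(0) = mex{} = 0
g(1) = mex{} = 0
g(2) = mex{} = 0
g(3) = mex{} = 0
g(4) = mex{} = 0
g(5) = mex{0} = 1
g(6) = mex{0} = 1
g(7) = mex{0} = 1
g(8) = mex{0} = 1
So g(8) = 1.
For row C, compute g(0), g(1), … with moves {3, 6, 7}:
g(0) = mex{} = 0
g(1) = mex{} = 0
g(2) = mex{} = 0
g(3) = mex{0} = 1
g(4) = mex{0} = 1
g(5) = mex{0} = 1
g(6) = mex{0,1} = 2
g(7) = mex{0,1} = 2
g(8) = mex{0,1} = 2
So g(8) = 2.
The value of a disjunctive sum is the nim-sum of the parts.
Combined value = 0 ⊕ 1 ⊕ 2 = 3.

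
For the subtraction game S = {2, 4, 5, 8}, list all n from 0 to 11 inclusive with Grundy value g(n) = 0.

0, 1, 7, 10

Grundy values for subtraction set {2, 4, 5, 8}:
g(0) = mex{} = 0
g(1) = mex{} = 0
g(2) = mex{0} = 1
g(3) = mex{0} = 1
g(4) = mex{0,1} = 2
g(5) = mex{0,1} = 2
g(6) = mex{0,1,2} = 3
g(7) = mex{1,2} = 0
g(8) = mex{0,1,2,3} = 4
g(9) = mex{0,2} = 1
g(10) = mex{1,2,3,4} = 0
g(11) = mex{0,1,3} = 2
The P-positions (g = 0) in 0..11 are 0, 1, 7, 10.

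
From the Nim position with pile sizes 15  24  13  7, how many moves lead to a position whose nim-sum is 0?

1

Compute the nim-sum pairwise:
15 XOR 24 = 23
23 XOR 13 = 26
26 XOR 7 = 29
The overall nim-sum is X = 29. A pile of size p has a winning move iff p XOR X < p (reduce it to p XOR X).
  15: 15 XOR 29 = 18 ≥ 15 — no move.
  24: 24 XOR 29 = 5 < 24 — winning move (to 5).
  13: 13 XOR 29 = 16 ≥ 13 — no move.
  7: 7 XOR 29 = 26 ≥ 7 — no move.
That gives 1 winning move.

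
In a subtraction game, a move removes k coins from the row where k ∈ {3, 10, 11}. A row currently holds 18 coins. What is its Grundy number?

1

Grundy values for subtraction set {3, 10, 11}:
k:     0  1  2  3  4  5  6  7  8  9 10 11 12 13 14 15 16 17 18
g(k):  0  0  0  1  1  1  0  0  0  1  1  1  2  2  0  0  3  1  1
So g(18) = 1.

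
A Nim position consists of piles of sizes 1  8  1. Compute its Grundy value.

8

Bitwise XOR of the heap sizes:
  0001  (1)
  1000  (8)
  0001  (1)
  ----
  1000  (8)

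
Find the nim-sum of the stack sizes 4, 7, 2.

In binary:
  100  (4)
  111  (7)
  010  (2)
  ---
  001  (1)

1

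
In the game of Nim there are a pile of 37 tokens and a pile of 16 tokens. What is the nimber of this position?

53

Bitwise XOR of the heap sizes:
  100101  (37)
  010000  (16)
  ------
  110101  (53)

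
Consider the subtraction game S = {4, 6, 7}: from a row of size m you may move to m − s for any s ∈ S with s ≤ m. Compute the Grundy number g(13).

0

Compute g(0), g(1), … for moves {4, 6, 7}:
k:     0  1  2  3  4  5  6  7  8  9 10 11 12 13
g(k):  0  0  0  0  1  1  1  1  2  2  2  0  0  0
So g(13) = 0.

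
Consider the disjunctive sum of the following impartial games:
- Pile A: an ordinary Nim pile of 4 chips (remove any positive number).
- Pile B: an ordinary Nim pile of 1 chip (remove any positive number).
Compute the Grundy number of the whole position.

5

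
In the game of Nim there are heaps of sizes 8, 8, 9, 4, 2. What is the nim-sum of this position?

Bitwise XOR of the heap sizes:
  1000  (8)
  1000  (8)
  1001  (9)
  0100  (4)
  0010  (2)
  ----
  1111  (15)

15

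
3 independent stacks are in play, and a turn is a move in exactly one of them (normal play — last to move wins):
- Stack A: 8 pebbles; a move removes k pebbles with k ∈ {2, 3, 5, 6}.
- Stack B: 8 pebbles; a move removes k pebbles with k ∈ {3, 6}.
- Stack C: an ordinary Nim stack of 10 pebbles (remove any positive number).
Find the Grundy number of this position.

For stack A, compute g(0), g(1), … with moves {2, 3, 5, 6}:
k:     0  1  2  3  4  5  6  7  8
g(k):  0  0  1  1  2  2  3  3  0
So g(8) = 0.
Build the Grundy sequence for stack B with g(k) = mex{g(k−s) : s ∈ {3, 6}, s ≤ k}:
g(0) = mex{} = 0
g(1) = mex{} = 0
g(2) = mex{} = 0
g(3) = mex{0} = 1
g(4) = mex{0} = 1
g(5) = mex{0} = 1
g(6) = mex{0,1} = 2
g(7) = mex{0,1} = 2
g(8) = mex{0,1} = 2
So g(8) = 2.
Stack C is a plain Nim stack of size 10, so its Grundy value is 10.
By the Sprague-Grundy theorem, the Grundy value of a sum of independent games is the XOR of the component values.
Combined value = 0 XOR 2 XOR 10 = 8.

8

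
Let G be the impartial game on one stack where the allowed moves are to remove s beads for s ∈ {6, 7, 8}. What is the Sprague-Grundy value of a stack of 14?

Build the Grundy sequence with g(k) = mex{g(k−s) : s ∈ {6, 7, 8}, s ≤ k}:
k:     0  1  2  3  4  5  6  7  8  9 10 11 12 13 14
g(k):  0  0  0  0  0  0  1  1  1  1  1  1  2  2  0
So g(14) = 0.

0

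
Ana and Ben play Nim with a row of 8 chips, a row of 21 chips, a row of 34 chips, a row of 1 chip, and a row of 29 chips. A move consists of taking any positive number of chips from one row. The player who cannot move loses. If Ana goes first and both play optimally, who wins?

Ana wins

Compute the nim-sum pairwise:
8 XOR 21 = 29
29 XOR 34 = 63
63 XOR 1 = 62
62 XOR 29 = 35
The nim-sum is 35 ≠ 0, so this is an N-position: the player to move can win; Ana has a winning move.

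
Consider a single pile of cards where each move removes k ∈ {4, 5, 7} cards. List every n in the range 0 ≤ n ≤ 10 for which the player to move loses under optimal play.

0, 1, 2, 3

Grundy values for subtraction set {4, 5, 7}:
k:     0  1  2  3  4  5  6  7  8  9 10
g(k):  0  0  0  0  1  1  1  1  2  2  2
The P-positions (g = 0) in 0..10 are 0, 1, 2, 3.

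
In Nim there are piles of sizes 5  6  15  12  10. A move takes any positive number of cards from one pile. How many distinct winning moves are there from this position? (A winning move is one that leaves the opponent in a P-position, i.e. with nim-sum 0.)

3

Compute the nim-sum pairwise:
5 XOR 6 = 3
3 XOR 15 = 12
12 XOR 12 = 0
0 XOR 10 = 10
The overall nim-sum is X = 10. A pile of size p has a winning move iff p XOR X < p (reduce it to p XOR X).
  5: 5 XOR 10 = 15 ≥ 5 — no move.
  6: 6 XOR 10 = 12 ≥ 6 — no move.
  15: 15 XOR 10 = 5 < 15 — winning move (to 5).
  12: 12 XOR 10 = 6 < 12 — winning move (to 6).
  10: 10 XOR 10 = 0 < 10 — winning move (to 0).
That gives 3 winning moves.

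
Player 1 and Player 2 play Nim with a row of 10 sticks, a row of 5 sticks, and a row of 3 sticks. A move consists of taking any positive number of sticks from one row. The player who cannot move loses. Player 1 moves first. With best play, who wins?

Player 1 wins

Bitwise XOR of the heap sizes:
  1010  (10)
  0101  (5)
  0011  (3)
  ----
  1100  (12)
The nim-sum is 12 ≠ 0, so this is an N-position: the player to move can win; Player 1 has a winning move.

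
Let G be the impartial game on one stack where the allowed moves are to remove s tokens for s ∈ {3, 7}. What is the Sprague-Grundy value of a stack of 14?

Compute g(0), g(1), … for moves {3, 7}:
k:     0  1  2  3  4  5  6  7  8  9 10 11 12 13 14
g(k):  0  0  0  1  1  1  0  2  2  1  0  0  0  1  1
So g(14) = 1.

1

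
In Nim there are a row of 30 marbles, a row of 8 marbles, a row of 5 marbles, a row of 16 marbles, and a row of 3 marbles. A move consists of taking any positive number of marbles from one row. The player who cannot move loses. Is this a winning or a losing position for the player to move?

Bitwise XOR of the heap sizes:
  11110  (30)
  01000  (8)
  00101  (5)
  10000  (16)
  00011  (3)
  -----
  00000  (0)
The nim-sum is 0, so this is a P-position: the player to move is in a losing position under optimal play.

Losing position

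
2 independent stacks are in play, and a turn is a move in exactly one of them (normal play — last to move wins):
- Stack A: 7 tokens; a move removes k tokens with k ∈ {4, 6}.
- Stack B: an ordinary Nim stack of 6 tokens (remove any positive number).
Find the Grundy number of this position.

7

Build the Grundy sequence for stack A with g(k) = mex{g(k−s) : s ∈ {4, 6}, s ≤ k}:
g(0) = mex{} = 0
g(1) = mex{} = 0
g(2) = mex{} = 0
g(3) = mex{} = 0
g(4) = mex{0} = 1
g(5) = mex{0} = 1
g(6) = mex{0} = 1
g(7) = mex{0} = 1
So g(7) = 1.
Stack B is a plain Nim stack of size 6, so its Grundy value is 6.
By the Sprague-Grundy theorem, the Grundy value of a sum of independent games is the XOR of the component values.
Combined value = 1 XOR 6 = 7.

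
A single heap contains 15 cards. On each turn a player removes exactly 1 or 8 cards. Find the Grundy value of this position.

0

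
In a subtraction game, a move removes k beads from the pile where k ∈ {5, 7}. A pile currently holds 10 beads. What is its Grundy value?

2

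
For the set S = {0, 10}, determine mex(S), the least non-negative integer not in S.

0 is in the set but 1 is not, so the mex is 1.

1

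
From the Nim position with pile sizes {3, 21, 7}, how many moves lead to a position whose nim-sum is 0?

1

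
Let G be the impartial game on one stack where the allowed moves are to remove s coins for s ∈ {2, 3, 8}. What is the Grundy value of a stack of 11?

0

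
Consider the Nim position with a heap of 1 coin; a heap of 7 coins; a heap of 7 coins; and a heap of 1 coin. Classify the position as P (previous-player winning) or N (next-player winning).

P-position

Nim-sum: 1 ^ 7 ^ 7 ^ 1 = 0.
The nim-sum is 0, so this is a P-position: the player to move is in a losing position under optimal play.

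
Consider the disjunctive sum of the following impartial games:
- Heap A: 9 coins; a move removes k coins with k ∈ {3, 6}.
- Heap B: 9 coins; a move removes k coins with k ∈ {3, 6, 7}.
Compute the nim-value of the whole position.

Build the Grundy sequence for heap A with g(k) = mex{g(k−s) : s ∈ {3, 6}, s ≤ k}:
k:     0  1  2  3  4  5  6  7  8  9
g(k):  0  0  0  1  1  1  2  2  2  0
So g(9) = 0.
Grundy values for heap B (subtraction set {3, 6, 7}):
g(0) = mex{} = 0
g(1) = mex{} = 0
g(2) = mex{} = 0
g(3) = mex{0} = 1
g(4) = mex{0} = 1
g(5) = mex{0} = 1
g(6) = mex{0,1} = 2
g(7) = mex{0,1} = 2
g(8) = mex{0,1} = 2
g(9) = mex{0,1,2} = 3
So g(9) = 3.
By the Sprague-Grundy theorem, the Grundy value of a sum of independent games is the XOR of the component values.
Combined value = 0 ⊕ 3 = 3.

3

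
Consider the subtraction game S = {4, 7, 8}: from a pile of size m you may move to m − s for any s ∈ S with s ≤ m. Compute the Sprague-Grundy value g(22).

2

Build the Grundy sequence with g(k) = mex{g(k−s) : s ∈ {4, 7, 8}, s ≤ k}:
k:     0  1  2  3  4  5  6  7  8  9 10 11 12 13 14 15 16 17 18 19 20 21 22
g(k):  0  0  0  0  1  1  1  1  2  2  2  2  0  0  0  0  1  1  1  1  2  2  2
So g(22) = 2.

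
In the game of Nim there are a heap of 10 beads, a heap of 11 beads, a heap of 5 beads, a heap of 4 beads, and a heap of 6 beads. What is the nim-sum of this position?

Bitwise XOR of the heap sizes:
  1010  (10)
  1011  (11)
  0101  (5)
  0100  (4)
  0110  (6)
  ----
  0110  (6)

6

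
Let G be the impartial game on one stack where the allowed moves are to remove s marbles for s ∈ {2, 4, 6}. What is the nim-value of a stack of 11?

Compute g(0), g(1), … for moves {2, 4, 6}:
k:     0  1  2  3  4  5  6  7  8  9 10 11
g(k):  0  0  1  1  2  2  3  3  0  0  1  1
So g(11) = 1.

1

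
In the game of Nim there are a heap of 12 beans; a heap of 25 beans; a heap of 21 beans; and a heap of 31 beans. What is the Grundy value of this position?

Nim-sum: 12 XOR 25 XOR 21 XOR 31 = 31.

31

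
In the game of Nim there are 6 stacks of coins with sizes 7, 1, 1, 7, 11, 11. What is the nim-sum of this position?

0

Bitwise XOR of the heap sizes:
  0111  (7)
  0001  (1)
  0001  (1)
  0111  (7)
  1011  (11)
  1011  (11)
  ----
  0000  (0)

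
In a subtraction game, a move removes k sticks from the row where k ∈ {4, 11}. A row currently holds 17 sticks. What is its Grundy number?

Grundy values for subtraction set {4, 11}:
k:     0  1  2  3  4  5  6  7  8  9 10 11 12 13 14 15 16 17
g(k):  0  0  0  0  1  1  1  1  0  0  0  2  1  1  1  0  0  0
So g(17) = 0.

0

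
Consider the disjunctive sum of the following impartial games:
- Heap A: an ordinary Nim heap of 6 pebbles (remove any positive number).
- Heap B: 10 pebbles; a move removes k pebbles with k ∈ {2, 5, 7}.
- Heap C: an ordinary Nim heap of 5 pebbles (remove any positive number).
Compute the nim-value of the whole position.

3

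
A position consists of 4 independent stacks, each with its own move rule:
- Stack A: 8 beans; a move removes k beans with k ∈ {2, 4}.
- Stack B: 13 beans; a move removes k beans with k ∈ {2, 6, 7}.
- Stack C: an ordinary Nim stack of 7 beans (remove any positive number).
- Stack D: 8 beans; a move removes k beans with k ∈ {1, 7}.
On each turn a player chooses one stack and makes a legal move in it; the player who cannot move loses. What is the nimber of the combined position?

6

Grundy values for stack A (subtraction set {2, 4}):
g(0) = mex{} = 0
g(1) = mex{} = 0
g(2) = mex{0} = 1
g(3) = mex{0} = 1
g(4) = mex{0,1} = 2
g(5) = mex{0,1} = 2
g(6) = mex{1,2} = 0
g(7) = mex{1,2} = 0
g(8) = mex{0,2} = 1
So g(8) = 1.
Grundy values for stack B (subtraction set {2, 6, 7}):
g(0) = mex{} = 0
g(1) = mex{} = 0
g(2) = mex{0} = 1
g(3) = mex{0} = 1
g(4) = mex{1} = 0
g(5) = mex{1} = 0
g(6) = mex{0} = 1
g(7) = mex{0} = 1
g(8) = mex{0,1} = 2
g(9) = mex{1} = 0
g(10) = mex{0,1,2} = 3
g(11) = mex{0} = 1
g(12) = mex{0,1,3} = 2
g(13) = mex{1} = 0
So g(13) = 0.
Stack C is a plain Nim stack of size 7, so its Grundy value is 7.
For stack D, compute g(0), g(1), … with moves {1, 7}:
g(0) = mex{} = 0
g(1) = mex{0} = 1
g(2) = mex{1} = 0
g(3) = mex{0} = 1
g(4) = mex{1} = 0
g(5) = mex{0} = 1
g(6) = mex{1} = 0
g(7) = mex{0} = 1
g(8) = mex{1} = 0
So g(8) = 0.
The value of a disjunctive sum is the nim-sum of the parts.
Combined value = 1 XOR 0 XOR 7 XOR 0 = 6.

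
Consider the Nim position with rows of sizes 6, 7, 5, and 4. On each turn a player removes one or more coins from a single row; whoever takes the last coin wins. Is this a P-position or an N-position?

P-position

Compute the nim-sum pairwise:
6 ⊕ 7 = 1
1 ⊕ 5 = 4
4 ⊕ 4 = 0
The nim-sum is 0, so this is a P-position: the player to move is in a losing position under optimal play.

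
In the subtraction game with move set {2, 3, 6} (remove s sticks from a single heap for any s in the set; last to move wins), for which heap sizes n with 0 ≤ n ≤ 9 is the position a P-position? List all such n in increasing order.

0, 1, 5, 9

Build the Grundy sequence with g(k) = mex{g(k−s) : s ∈ {2, 3, 6}, s ≤ k}:
g(0) = mex{} = 0
g(1) = mex{} = 0
g(2) = mex{0} = 1
g(3) = mex{0} = 1
g(4) = mex{0,1} = 2
g(5) = mex{1} = 0
g(6) = mex{0,1,2} = 3
g(7) = mex{0,2} = 1
g(8) = mex{0,1,3} = 2
g(9) = mex{1,3} = 0
The P-positions (g = 0) in 0..9 are 0, 1, 5, 9.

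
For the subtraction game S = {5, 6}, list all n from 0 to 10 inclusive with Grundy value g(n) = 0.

Grundy values for subtraction set {5, 6}:
k:     0  1  2  3  4  5  6  7  8  9 10
g(k):  0  0  0  0  0  1  1  1  1  1  2
The P-positions (g = 0) in 0..10 are 0, 1, 2, 3, 4.

0, 1, 2, 3, 4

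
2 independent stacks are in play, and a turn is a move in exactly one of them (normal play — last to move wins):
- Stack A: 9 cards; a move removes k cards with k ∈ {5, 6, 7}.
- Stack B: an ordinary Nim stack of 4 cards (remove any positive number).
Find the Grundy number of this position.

5

For stack A, compute g(0), g(1), … with moves {5, 6, 7}:
k:     0  1  2  3  4  5  6  7  8  9
g(k):  0  0  0  0  0  1  1  1  1  1
So g(9) = 1.
Stack B is a plain Nim stack of size 4, so its Grundy value is 4.
By the Sprague-Grundy theorem, the Grundy value of a sum of independent games is the XOR of the component values.
Combined value = 1 ⊕ 4 = 5.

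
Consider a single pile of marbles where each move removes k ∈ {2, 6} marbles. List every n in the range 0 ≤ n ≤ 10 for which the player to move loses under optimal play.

0, 1, 4, 5, 8, 9

Build the Grundy sequence with g(k) = mex{g(k−s) : s ∈ {2, 6}, s ≤ k}:
k:     0  1  2  3  4  5  6  7  8  9 10
g(k):  0  0  1  1  0  0  1  1  0  0  1
The P-positions (g = 0) in 0..10 are 0, 1, 4, 5, 8, 9.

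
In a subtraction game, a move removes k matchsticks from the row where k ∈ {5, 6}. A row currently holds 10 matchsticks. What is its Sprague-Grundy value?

2

Grundy values for subtraction set {5, 6}:
k:     0  1  2  3  4  5  6  7  8  9 10
g(k):  0  0  0  0  0  1  1  1  1  1  2
So g(10) = 2.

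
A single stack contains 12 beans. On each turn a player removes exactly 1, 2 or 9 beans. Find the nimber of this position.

2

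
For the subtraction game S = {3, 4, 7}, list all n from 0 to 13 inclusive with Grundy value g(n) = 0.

0, 1, 2, 10, 11, 12

Compute g(0), g(1), … for moves {3, 4, 7}:
g(0) = mex{} = 0
g(1) = mex{} = 0
g(2) = mex{} = 0
g(3) = mex{0} = 1
g(4) = mex{0} = 1
g(5) = mex{0} = 1
g(6) = mex{0,1} = 2
g(7) = mex{0,1} = 2
g(8) = mex{0,1} = 2
g(9) = mex{0,1,2} = 3
g(10) = mex{1,2} = 0
g(11) = mex{1,2} = 0
g(12) = mex{1,2,3} = 0
g(13) = mex{0,2,3} = 1
The P-positions (g = 0) in 0..13 are 0, 1, 2, 10, 11, 12.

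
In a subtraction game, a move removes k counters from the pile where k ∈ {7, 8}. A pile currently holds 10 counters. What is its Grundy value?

Compute g(0), g(1), … for moves {7, 8}:
k:     0  1  2  3  4  5  6  7  8  9 10
g(k):  0  0  0  0  0  0  0  1  1  1  1
So g(10) = 1.

1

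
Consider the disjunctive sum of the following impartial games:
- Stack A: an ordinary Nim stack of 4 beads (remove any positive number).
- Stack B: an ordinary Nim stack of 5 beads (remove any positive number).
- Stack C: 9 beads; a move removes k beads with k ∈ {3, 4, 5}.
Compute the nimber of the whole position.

1

Stack A is a plain Nim stack of size 4, so its Grundy value is 4.
Stack B is a plain Nim stack of size 5, so its Grundy value is 5.
Grundy values for stack C (subtraction set {3, 4, 5}):
g(0) = mex{} = 0
g(1) = mex{} = 0
g(2) = mex{} = 0
g(3) = mex{0} = 1
g(4) = mex{0} = 1
g(5) = mex{0} = 1
g(6) = mex{0,1} = 2
g(7) = mex{0,1} = 2
g(8) = mex{1} = 0
g(9) = mex{1,2} = 0
So g(9) = 0.
By the Sprague-Grundy theorem, the Grundy value of a sum of independent games is the XOR of the component values.
Combined value = 4 ⊕ 5 ⊕ 0 = 1.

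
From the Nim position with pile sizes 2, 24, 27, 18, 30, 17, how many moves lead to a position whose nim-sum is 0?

5

Bitwise XOR of the heap sizes:
  00010  (2)
  11000  (24)
  11011  (27)
  10010  (18)
  11110  (30)
  10001  (17)
  -----
  11100  (28)
The overall nim-sum is X = 28. A pile of size p has a winning move iff p XOR X < p (reduce it to p XOR X).
  2: 2 XOR 28 = 30 ≥ 2 — no move.
  24: 24 XOR 28 = 4 < 24 — winning move (to 4).
  27: 27 XOR 28 = 7 < 27 — winning move (to 7).
  18: 18 XOR 28 = 14 < 18 — winning move (to 14).
  30: 30 XOR 28 = 2 < 30 — winning move (to 2).
  17: 17 XOR 28 = 13 < 17 — winning move (to 13).
That gives 5 winning moves.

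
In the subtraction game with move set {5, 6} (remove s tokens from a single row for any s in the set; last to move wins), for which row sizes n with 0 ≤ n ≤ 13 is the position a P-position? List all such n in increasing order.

0, 1, 2, 3, 4, 11, 12, 13

Compute g(0), g(1), … for moves {5, 6}:
g(0) = mex{} = 0
g(1) = mex{} = 0
g(2) = mex{} = 0
g(3) = mex{} = 0
g(4) = mex{} = 0
g(5) = mex{0} = 1
g(6) = mex{0} = 1
g(7) = mex{0} = 1
g(8) = mex{0} = 1
g(9) = mex{0} = 1
g(10) = mex{0,1} = 2
g(11) = mex{1} = 0
g(12) = mex{1} = 0
g(13) = mex{1} = 0
The P-positions (g = 0) in 0..13 are 0, 1, 2, 3, 4, 11, 12, 13.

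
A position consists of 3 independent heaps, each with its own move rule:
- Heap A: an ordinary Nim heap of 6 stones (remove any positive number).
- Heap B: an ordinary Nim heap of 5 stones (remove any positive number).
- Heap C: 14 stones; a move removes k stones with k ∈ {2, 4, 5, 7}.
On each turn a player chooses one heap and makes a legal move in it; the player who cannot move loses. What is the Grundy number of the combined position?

Heap A is a plain Nim heap of size 6, so its Grundy value is 6.
Heap B is a plain Nim heap of size 5, so its Grundy value is 5.
Grundy values for heap C (subtraction set {2, 4, 5, 7}):
g(0) = mex{} = 0
g(1) = mex{} = 0
g(2) = mex{0} = 1
g(3) = mex{0} = 1
g(4) = mex{0,1} = 2
g(5) = mex{0,1} = 2
g(6) = mex{0,1,2} = 3
g(7) = mex{0,1,2} = 3
g(8) = mex{0,1,2,3} = 4
g(9) = mex{1,2,3} = 0
g(10) = mex{1,2,3,4} = 0
g(11) = mex{0,2,3} = 1
g(12) = mex{0,2,3,4} = 1
g(13) = mex{0,1,3,4} = 2
g(14) = mex{0,1,3} = 2
So g(14) = 2.
The value of a disjunctive sum is the nim-sum of the parts.
Combined value = 6 ⊕ 5 ⊕ 2 = 1.

1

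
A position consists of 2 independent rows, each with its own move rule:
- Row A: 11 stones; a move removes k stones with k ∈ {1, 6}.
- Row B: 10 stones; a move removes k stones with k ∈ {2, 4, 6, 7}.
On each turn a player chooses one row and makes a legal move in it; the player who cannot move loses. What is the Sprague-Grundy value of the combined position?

0

Build the Grundy sequence for row A with g(k) = mex{g(k−s) : s ∈ {1, 6}, s ≤ k}:
g(0) = mex{} = 0
g(1) = mex{0} = 1
g(2) = mex{1} = 0
g(3) = mex{0} = 1
g(4) = mex{1} = 0
g(5) = mex{0} = 1
g(6) = mex{0,1} = 2
g(7) = mex{1,2} = 0
g(8) = mex{0} = 1
g(9) = mex{1} = 0
g(10) = mex{0} = 1
g(11) = mex{1} = 0
So g(11) = 0.
Build the Grundy sequence for row B with g(k) = mex{g(k−s) : s ∈ {2, 4, 6, 7}, s ≤ k}:
g(0) = mex{} = 0
g(1) = mex{} = 0
g(2) = mex{0} = 1
g(3) = mex{0} = 1
g(4) = mex{0,1} = 2
g(5) = mex{0,1} = 2
g(6) = mex{0,1,2} = 3
g(7) = mex{0,1,2} = 3
g(8) = mex{0,1,2,3} = 4
g(9) = mex{1,2,3} = 0
g(10) = mex{1,2,3,4} = 0
So g(10) = 0.
The value of a disjunctive sum is the nim-sum of the parts.
Combined value = 0 XOR 0 = 0.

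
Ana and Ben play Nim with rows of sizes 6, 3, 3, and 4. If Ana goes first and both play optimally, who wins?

Compute the nim-sum pairwise:
6 ^ 3 = 5
5 ^ 3 = 6
6 ^ 4 = 2
The nim-sum is 2 ≠ 0, so this is an N-position: the player to move can win; Ana has a winning move.

Ana wins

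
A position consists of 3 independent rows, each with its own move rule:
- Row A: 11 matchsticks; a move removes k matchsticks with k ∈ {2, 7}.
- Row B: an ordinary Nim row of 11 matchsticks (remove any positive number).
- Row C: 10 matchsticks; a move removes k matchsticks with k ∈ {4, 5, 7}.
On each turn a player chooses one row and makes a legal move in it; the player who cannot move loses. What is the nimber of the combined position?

8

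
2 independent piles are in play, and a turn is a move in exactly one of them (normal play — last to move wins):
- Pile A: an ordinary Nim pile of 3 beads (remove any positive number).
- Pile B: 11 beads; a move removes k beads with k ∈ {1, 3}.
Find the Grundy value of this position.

2

Pile A is a plain Nim pile of size 3, so its Grundy value is 3.
Grundy values for pile B (subtraction set {1, 3}):
g(0) = mex{} = 0
g(1) = mex{0} = 1
g(2) = mex{1} = 0
g(3) = mex{0} = 1
g(4) = mex{1} = 0
g(5) = mex{0} = 1
g(6) = mex{1} = 0
g(7) = mex{0} = 1
g(8) = mex{1} = 0
g(9) = mex{0} = 1
g(10) = mex{1} = 0
g(11) = mex{0} = 1
So g(11) = 1.
The value of a disjunctive sum is the nim-sum of the parts.
Combined value = 3 XOR 1 = 2.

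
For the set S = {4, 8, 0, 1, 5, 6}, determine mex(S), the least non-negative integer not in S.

The values 0, 1 are all present; 2 is the first non-negative integer missing from the set.

2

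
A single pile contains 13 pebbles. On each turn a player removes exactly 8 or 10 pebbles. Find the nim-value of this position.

1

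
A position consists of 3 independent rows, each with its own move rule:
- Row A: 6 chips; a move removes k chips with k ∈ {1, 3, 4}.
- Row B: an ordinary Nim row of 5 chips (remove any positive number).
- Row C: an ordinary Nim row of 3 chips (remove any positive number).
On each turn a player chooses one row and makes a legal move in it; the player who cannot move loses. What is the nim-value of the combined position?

4

For row A, compute g(0), g(1), … with moves {1, 3, 4}:
g(0) = mex{} = 0
g(1) = mex{0} = 1
g(2) = mex{1} = 0
g(3) = mex{0} = 1
g(4) = mex{0,1} = 2
g(5) = mex{0,1,2} = 3
g(6) = mex{0,1,3} = 2
So g(6) = 2.
Row B is a plain Nim row of size 5, so its Grundy value is 5.
Row C is a plain Nim row of size 3, so its Grundy value is 3.
The value of a disjunctive sum is the nim-sum of the parts.
Combined value = 2 XOR 5 XOR 3 = 4.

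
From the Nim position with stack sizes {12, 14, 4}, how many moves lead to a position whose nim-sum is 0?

Compute the nim-sum pairwise:
12 ^ 14 = 2
2 ^ 4 = 6
The overall nim-sum is X = 6. A stack of size p has a winning move iff p XOR X < p (reduce it to p XOR X).
  12: 12 XOR 6 = 10 < 12 — winning move (to 10).
  14: 14 XOR 6 = 8 < 14 — winning move (to 8).
  4: 4 XOR 6 = 2 < 4 — winning move (to 2).
That gives 3 winning moves.

3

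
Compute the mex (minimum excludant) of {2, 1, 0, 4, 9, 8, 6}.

The values 0, 1, 2 are all present; 3 is the first non-negative integer missing from the set.

3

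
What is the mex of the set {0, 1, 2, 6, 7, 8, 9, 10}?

The values 0, 1, 2 are all present; 3 is the first non-negative integer missing from the set.

3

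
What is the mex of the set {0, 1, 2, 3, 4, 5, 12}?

The values 0, 1, 2, 3, 4, 5 are all present; 6 is the first non-negative integer missing from the set.

6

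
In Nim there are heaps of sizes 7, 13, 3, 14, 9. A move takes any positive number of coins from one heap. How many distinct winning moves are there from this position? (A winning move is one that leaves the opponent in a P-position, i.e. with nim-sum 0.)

In binary:
  0111  (7)
  1101  (13)
  0011  (3)
  1110  (14)
  1001  (9)
  ----
  1110  (14)
The overall nim-sum is X = 14. A heap of size p has a winning move iff p XOR X < p (reduce it to p XOR X).
  7: 7 XOR 14 = 9 ≥ 7 — no move.
  13: 13 XOR 14 = 3 < 13 — winning move (to 3).
  3: 3 XOR 14 = 13 ≥ 3 — no move.
  14: 14 XOR 14 = 0 < 14 — winning move (to 0).
  9: 9 XOR 14 = 7 < 9 — winning move (to 7).
That gives 3 winning moves.

3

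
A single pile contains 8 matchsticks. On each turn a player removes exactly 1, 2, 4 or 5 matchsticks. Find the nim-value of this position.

2

Grundy values for subtraction set {1, 2, 4, 5}:
g(0) = mex{} = 0
g(1) = mex{0} = 1
g(2) = mex{0,1} = 2
g(3) = mex{1,2} = 0
g(4) = mex{0,2} = 1
g(5) = mex{0,1} = 2
g(6) = mex{1,2} = 0
g(7) = mex{0,2} = 1
g(8) = mex{0,1} = 2
So g(8) = 2.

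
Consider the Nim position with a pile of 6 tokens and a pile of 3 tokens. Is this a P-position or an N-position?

N-position

Nim-sum: 6 ⊕ 3 = 5.
The nim-sum is 5 ≠ 0, so this is an N-position: the player to move can win.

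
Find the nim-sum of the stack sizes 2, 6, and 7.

Nim-sum: 2 ^ 6 ^ 7 = 3.

3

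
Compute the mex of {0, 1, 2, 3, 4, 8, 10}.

5

The values 0, 1, 2, 3, 4 are all present; 5 is the first non-negative integer missing from the set.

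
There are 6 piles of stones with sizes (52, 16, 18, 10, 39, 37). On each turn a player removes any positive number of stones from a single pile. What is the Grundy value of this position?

Nim-sum: 52 XOR 16 XOR 18 XOR 10 XOR 39 XOR 37 = 62.

62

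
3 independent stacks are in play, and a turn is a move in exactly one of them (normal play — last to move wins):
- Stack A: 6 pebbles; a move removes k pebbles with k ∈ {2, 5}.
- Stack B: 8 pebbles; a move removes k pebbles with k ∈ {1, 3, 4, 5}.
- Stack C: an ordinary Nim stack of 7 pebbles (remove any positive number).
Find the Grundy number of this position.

For stack A, compute g(0), g(1), … with moves {2, 5}:
g(0) = mex{} = 0
g(1) = mex{} = 0
g(2) = mex{0} = 1
g(3) = mex{0} = 1
g(4) = mex{1} = 0
g(5) = mex{0,1} = 2
g(6) = mex{0} = 1
So g(6) = 1.
For stack B, compute g(0), g(1), … with moves {1, 3, 4, 5}:
k:     0  1  2  3  4  5  6  7  8
g(k):  0  1  0  1  2  3  2  3  0
So g(8) = 0.
Stack C is a plain Nim stack of size 7, so its Grundy value is 7.
The value of a disjunctive sum is the nim-sum of the parts.
Combined value = 1 XOR 0 XOR 7 = 6.

6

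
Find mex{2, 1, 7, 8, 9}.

0

0 is not in the set, so the mex is 0.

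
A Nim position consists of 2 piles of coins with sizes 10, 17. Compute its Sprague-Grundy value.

Nim-sum: 10 ⊕ 17 = 27.

27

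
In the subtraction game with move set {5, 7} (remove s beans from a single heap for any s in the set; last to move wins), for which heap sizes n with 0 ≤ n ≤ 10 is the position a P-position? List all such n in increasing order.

0, 1, 2, 3, 4

Build the Grundy sequence with g(k) = mex{g(k−s) : s ∈ {5, 7}, s ≤ k}:
g(0) = mex{} = 0
g(1) = mex{} = 0
g(2) = mex{} = 0
g(3) = mex{} = 0
g(4) = mex{} = 0
g(5) = mex{0} = 1
g(6) = mex{0} = 1
g(7) = mex{0} = 1
g(8) = mex{0} = 1
g(9) = mex{0} = 1
g(10) = mex{0,1} = 2
The P-positions (g = 0) in 0..10 are 0, 1, 2, 3, 4.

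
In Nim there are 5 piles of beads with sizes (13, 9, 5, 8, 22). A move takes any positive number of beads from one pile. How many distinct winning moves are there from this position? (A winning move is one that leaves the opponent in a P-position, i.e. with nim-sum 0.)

1

Write each in binary and XOR column by column:
  01101  (13)
  01001  (9)
  00101  (5)
  01000  (8)
  10110  (22)
  -----
  11111  (31)
The overall nim-sum is X = 31. A pile of size p has a winning move iff p XOR X < p (reduce it to p XOR X).
  13: 13 XOR 31 = 18 ≥ 13 — no move.
  9: 9 XOR 31 = 22 ≥ 9 — no move.
  5: 5 XOR 31 = 26 ≥ 5 — no move.
  8: 8 XOR 31 = 23 ≥ 8 — no move.
  22: 22 XOR 31 = 9 < 22 — winning move (to 9).
That gives 1 winning move.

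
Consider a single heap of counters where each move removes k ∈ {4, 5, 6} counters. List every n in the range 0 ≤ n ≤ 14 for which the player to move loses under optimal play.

0, 1, 2, 3, 10, 11, 12, 13

Grundy values for subtraction set {4, 5, 6}:
g(0) = mex{} = 0
g(1) = mex{} = 0
g(2) = mex{} = 0
g(3) = mex{} = 0
g(4) = mex{0} = 1
g(5) = mex{0} = 1
g(6) = mex{0} = 1
g(7) = mex{0} = 1
g(8) = mex{0,1} = 2
g(9) = mex{0,1} = 2
g(10) = mex{1} = 0
g(11) = mex{1} = 0
g(12) = mex{1,2} = 0
g(13) = mex{1,2} = 0
g(14) = mex{0,2} = 1
The P-positions (g = 0) in 0..14 are 0, 1, 2, 3, 10, 11, 12, 13.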